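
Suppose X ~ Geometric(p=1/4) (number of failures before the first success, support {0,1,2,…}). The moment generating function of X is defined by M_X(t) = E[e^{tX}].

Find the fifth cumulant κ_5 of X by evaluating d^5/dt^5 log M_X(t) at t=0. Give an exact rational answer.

κ_5 = D^5[K](0) = 12180

M_X(t) = 1/(4*(1 - 3*e^(t)/4))
K_X(t) = log M_X(t) = -log(1 - 3*e^(t)/4) - 2*log(2)
D^5[K](t) = (-324*e^(4*t) - 4752*e^(3*t) - 6336*e^(2*t) - 768*e^(t))/(243*e^(5*t) - 1620*e^(4*t) + 4320*e^(3*t) - 5760*e^(2*t) + 3840*e^(t) - 1024)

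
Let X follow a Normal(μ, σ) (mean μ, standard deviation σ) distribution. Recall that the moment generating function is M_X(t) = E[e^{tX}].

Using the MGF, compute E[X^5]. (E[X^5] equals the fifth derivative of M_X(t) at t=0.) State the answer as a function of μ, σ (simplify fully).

M_X(t) = e^(μ*t + σ^2*t^2/2)
M′(t) = μ*e^(μ*t)*e^(σ^2*t^2/2) + σ^2*t*e^(μ*t)*e^(σ^2*t^2/2)
M′′(t) = μ^2*e^(μ*t)*e^(σ^2*t^2/2) + 2*μ*σ^2*t*e^(μ*t)*e^(σ^2*t^2/2) + σ^4*t^2*e^(μ*t)*e^(σ^2*t^2/2) + σ^2*e^(μ*t)*e^(σ^2*t^2/2)

E[X^5] = M′′′′′(0) = μ*(μ^4 + 10*μ^2*σ^2 + 15*σ^4)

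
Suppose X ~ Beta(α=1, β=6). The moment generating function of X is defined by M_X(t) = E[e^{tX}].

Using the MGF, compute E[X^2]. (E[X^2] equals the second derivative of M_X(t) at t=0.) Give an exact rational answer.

M_X(t) = ₁F₁(1; 7; t)
D^2[M](t) = ₁F₁(3; 9; t)/28

E[X^2] = D^2[M](0) = 1/28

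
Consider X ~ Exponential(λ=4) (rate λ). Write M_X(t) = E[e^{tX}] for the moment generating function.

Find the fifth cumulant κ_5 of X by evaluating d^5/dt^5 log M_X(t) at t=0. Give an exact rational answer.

κ_5 = K^(5)(0) = 3/128

M_X(t) = 4/(4 - t)
K_X(t) = log M_X(t) = -log(4 - t) + 2*log(2)
K^(5)(t) = -24/(t^5 - 20*t^4 + 160*t^3 - 640*t^2 + 1280*t - 1024)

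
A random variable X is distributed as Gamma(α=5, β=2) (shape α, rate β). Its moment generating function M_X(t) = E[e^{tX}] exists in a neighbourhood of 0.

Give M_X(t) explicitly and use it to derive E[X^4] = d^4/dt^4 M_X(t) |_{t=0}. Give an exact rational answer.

E[X^4] = D^4[M](0) = 105

M_X(t) = 32/(2 - t)^5
D^4[M](t) = -53760/(t^9 - 18*t^8 + 144*t^7 - 672*t^6 + 2016*t^5 - 4032*t^4 + 5376*t^3 - 4608*t^2 + 2304*t - 512)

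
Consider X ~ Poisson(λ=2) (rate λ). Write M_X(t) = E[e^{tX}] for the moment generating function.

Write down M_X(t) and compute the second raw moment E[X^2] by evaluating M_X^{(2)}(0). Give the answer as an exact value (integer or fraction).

M_X(t) = e^(2*e^(t) - 2)
M^(2)(t) = (4*e^(2*t)*e^(2*e^(t)) + 2*e^(t)*e^(2*e^(t)))*e^(-2)

E[X^2] = M^(2)(0) = 6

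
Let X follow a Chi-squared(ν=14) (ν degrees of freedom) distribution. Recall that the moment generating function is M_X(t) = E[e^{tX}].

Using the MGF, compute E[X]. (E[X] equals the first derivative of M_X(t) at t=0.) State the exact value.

M_X(t) = (1 - 2*t)^(-7)
D[M](t) = 14/(256*t^8 - 1024*t^7 + 1792*t^6 - 1792*t^5 + 1120*t^4 - 448*t^3 + 112*t^2 - 16*t + 1)

E[X] = D[M](0) = 14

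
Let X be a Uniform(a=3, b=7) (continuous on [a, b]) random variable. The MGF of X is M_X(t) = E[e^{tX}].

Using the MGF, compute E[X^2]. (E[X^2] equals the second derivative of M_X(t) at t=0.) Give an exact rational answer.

E[X^2] = M^(2)(0) = 79/3

M_X(t) = (e^(7*t) - e^(3*t))/(4*t)
M^(2)(t) = (49*t^2*e^(7*t) - 9*t^2*e^(3*t) - 14*t*e^(7*t) + 6*t*e^(3*t) + 2*e^(7*t) - 2*e^(3*t))/(4*t^3)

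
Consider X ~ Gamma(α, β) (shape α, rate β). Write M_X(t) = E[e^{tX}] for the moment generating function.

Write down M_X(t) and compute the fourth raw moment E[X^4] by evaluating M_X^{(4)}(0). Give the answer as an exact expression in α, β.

E[X^4] = D^4[M](0) = α*(α^3 + 6*α^2 + 11*α + 6)/β^4

M_X(t) = (β/(β - t))^α
D^4[M](t) = (α^4*β^α*(1/(β - t))^α + 6*α^3*β^α*(1/(β - t))^α + 11*α^2*β^α*(1/(β - t))^α + 6*α*β^α*(1/(β - t))^α)/(β^4 - 4*β^3*t + 6*β^2*t^2 - 4*β*t^3 + t^4)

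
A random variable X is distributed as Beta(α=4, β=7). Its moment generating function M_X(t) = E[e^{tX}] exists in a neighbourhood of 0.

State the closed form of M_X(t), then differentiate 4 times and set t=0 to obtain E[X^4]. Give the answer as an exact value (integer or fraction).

M_X(t) = ₁F₁(4; 11; t)
D^4[M](t) = 5*₁F₁(8; 15; t)/143

E[X^4] = D^4[M](0) = 5/143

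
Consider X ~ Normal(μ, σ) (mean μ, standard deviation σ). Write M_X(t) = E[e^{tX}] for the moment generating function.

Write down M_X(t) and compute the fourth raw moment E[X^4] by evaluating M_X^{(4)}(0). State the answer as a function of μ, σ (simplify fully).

M_X(t) = e^(μ*t + σ^2*t^2/2)
M′(t) = μ*e^(μ*t)*e^(σ^2*t^2/2) + σ^2*t*e^(μ*t)*e^(σ^2*t^2/2)
M′′(t) = μ^2*e^(μ*t)*e^(σ^2*t^2/2) + 2*μ*σ^2*t*e^(μ*t)*e^(σ^2*t^2/2) + σ^4*t^2*e^(μ*t)*e^(σ^2*t^2/2) + σ^2*e^(μ*t)*e^(σ^2*t^2/2)

E[X^4] = M′′′′(0) = μ^4 + 6*μ^2*σ^2 + 3*σ^4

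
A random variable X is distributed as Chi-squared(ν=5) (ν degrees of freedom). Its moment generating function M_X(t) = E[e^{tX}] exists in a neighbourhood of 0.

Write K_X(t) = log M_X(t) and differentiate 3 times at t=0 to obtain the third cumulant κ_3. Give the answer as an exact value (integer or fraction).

M_X(t) = (1 - 2*t)^(-5/2)
K_X(t) = log M_X(t) = -5*log(1 - 2*t)/2
D^3[K](t) = -40/(8*t^3 - 12*t^2 + 6*t - 1)

κ_3 = D^3[K](0) = 40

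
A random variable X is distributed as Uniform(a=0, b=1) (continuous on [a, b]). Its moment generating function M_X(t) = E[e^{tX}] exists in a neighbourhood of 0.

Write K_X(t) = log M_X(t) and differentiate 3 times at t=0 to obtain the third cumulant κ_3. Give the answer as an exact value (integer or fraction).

κ_3 = D^3[K](0) = 0

M_X(t) = (e^(t) - 1)/t
K_X(t) = log M_X(t) = -log(t) + log(e^(t) - 1)
D^3[K](t) = (t^3*e^(2*t) + t^3*e^(t) - 2*e^(3*t) + 6*e^(2*t) - 6*e^(t) + 2)/(t^3*e^(3*t) - 3*t^3*e^(2*t) + 3*t^3*e^(t) - t^3)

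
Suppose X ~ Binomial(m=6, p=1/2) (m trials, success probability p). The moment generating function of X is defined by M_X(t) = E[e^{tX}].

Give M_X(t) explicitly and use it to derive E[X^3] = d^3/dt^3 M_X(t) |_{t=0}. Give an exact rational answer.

M_X(t) = (e^(t)/2 + 1/2)^6
M^(3)(t) = 27*e^(6*t)/8 + 375*e^(5*t)/32 + 15*e^(4*t) + 135*e^(3*t)/16 + 15*e^(2*t)/8 + 3*e^(t)/32

E[X^3] = M^(3)(0) = 81/2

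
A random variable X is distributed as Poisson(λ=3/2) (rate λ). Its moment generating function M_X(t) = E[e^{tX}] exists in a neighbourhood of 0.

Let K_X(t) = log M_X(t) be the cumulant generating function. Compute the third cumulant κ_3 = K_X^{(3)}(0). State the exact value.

M_X(t) = e^(3*e^(t)/2 - 3/2)
K_X(t) = log M_X(t) = 3*e^(t)/2 - 3/2
K^(3)(t) = 3*e^(t)/2

κ_3 = K^(3)(0) = 3/2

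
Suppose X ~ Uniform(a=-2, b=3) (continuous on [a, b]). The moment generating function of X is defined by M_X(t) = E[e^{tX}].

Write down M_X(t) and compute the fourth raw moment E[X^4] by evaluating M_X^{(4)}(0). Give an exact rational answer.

M_X(t) = (e^(3*t) - e^(-2*t))/(5*t)
D^4[M](t) = (81*t^4*e^(5*t) - 16*t^4 - 108*t^3*e^(5*t) - 32*t^3 + 108*t^2*e^(5*t) - 48*t^2 - 72*t*e^(5*t) - 48*t + 24*e^(5*t) - 24)*e^(-2*t)/(5*t^5)

E[X^4] = D^4[M](0) = 11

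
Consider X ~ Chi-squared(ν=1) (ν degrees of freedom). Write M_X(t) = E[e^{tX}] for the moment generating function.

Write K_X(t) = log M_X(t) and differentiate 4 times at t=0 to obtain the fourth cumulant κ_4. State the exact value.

M_X(t) = 1/√(1 - 2*t)
K_X(t) = log M_X(t) = -log(1 - 2*t)/2
K′(t) = -1/(2*t - 1)
K′′(t) = 2/(4*t^2 - 4*t + 1)
K′′′(t) = -8/(8*t^3 - 12*t^2 + 6*t - 1)
K′′′′(t) = 48/(16*t^4 - 32*t^3 + 24*t^2 - 8*t + 1)

κ_4 = K′′′′(0) = 48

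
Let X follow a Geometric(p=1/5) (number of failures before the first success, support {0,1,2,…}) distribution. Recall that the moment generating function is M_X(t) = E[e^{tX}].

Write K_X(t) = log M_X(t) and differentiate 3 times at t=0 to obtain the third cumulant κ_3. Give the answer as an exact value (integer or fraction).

M_X(t) = 1/(5*(1 - 4*e^(t)/5))
K_X(t) = log M_X(t) = -log(1 - 4*e^(t)/5) - log(5)
dK/dt = -4*e^(t)/(4*e^(t) - 5)
d^2K/dt^2 = 20*e^(t)/(16*e^(2*t) - 40*e^(t) + 25)
d^3K/dt^3 = (-80*e^(2*t) - 100*e^(t))/(64*e^(3*t) - 240*e^(2*t) + 300*e^(t) - 125)

κ_3 = d^3K/dt^3 |_{t=0} = 180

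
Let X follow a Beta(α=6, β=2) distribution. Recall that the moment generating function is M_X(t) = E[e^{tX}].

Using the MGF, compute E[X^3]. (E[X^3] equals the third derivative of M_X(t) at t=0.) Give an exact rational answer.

E[X^3] = d^3M/dt^3 |_{t=0} = 7/15

M_X(t) = ₁F₁(6; 8; t)
dM/dt = 3*₁F₁(7; 9; t)/4
d^2M/dt^2 = 7*₁F₁(8; 10; t)/12
d^3M/dt^3 = 7*₁F₁(9; 11; t)/15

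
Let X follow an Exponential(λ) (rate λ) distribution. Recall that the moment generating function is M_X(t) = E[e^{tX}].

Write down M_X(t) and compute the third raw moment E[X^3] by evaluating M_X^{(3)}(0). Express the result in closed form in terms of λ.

E[X^3] = d^3M/dt^3 |_{t=0} = 6/λ^3

M_X(t) = λ/(λ - t)
dM/dt = λ/(λ^2 - 2*λ*t + t^2)
d^2M/dt^2 = -2*λ/(-λ^3 + 3*λ^2*t - 3*λ*t^2 + t^3)
d^3M/dt^3 = 6*λ/(λ^4 - 4*λ^3*t + 6*λ^2*t^2 - 4*λ*t^3 + t^4)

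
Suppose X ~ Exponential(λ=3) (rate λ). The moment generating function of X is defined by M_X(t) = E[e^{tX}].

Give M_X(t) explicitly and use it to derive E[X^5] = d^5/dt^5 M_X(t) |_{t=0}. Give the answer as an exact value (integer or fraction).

M_X(t) = 3/(3 - t)
M^(5)(t) = 360/(t^6 - 18*t^5 + 135*t^4 - 540*t^3 + 1215*t^2 - 1458*t + 729)

E[X^5] = M^(5)(0) = 40/81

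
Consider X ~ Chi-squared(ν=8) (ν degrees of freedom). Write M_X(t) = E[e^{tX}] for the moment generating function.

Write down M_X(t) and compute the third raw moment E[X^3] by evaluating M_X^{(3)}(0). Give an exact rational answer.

M_X(t) = (1 - 2*t)^(-4)
dM/dt = -8/(32*t^5 - 80*t^4 + 80*t^3 - 40*t^2 + 10*t - 1)
d^2M/dt^2 = 80/(64*t^6 - 192*t^5 + 240*t^4 - 160*t^3 + 60*t^2 - 12*t + 1)
d^3M/dt^3 = -960/(128*t^7 - 448*t^6 + 672*t^5 - 560*t^4 + 280*t^3 - 84*t^2 + 14*t - 1)

E[X^3] = d^3M/dt^3 |_{t=0} = 960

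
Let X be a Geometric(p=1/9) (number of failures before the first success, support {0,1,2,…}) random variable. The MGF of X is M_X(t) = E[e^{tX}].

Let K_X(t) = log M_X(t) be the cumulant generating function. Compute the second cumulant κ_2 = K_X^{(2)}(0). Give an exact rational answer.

κ_2 = K^(2)(0) = 72

M_X(t) = 1/(9*(1 - 8*e^(t)/9))
K_X(t) = log M_X(t) = -log(1 - 8*e^(t)/9) - 2*log(3)
K^(2)(t) = 72*e^(t)/(64*e^(2*t) - 144*e^(t) + 81)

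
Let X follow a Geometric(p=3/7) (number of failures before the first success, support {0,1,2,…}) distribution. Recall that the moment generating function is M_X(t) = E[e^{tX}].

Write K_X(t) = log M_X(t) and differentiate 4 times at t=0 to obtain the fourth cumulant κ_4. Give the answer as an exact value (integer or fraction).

κ_4 = D^4[K](0) = 1652/27

M_X(t) = 3/(7*(1 - 4*e^(t)/7))
K_X(t) = log M_X(t) = -log(1 - 4*e^(t)/7) - log(7) + log(3)
D^4[K](t) = (448*e^(3*t) + 3136*e^(2*t) + 1372*e^(t))/(256*e^(4*t) - 1792*e^(3*t) + 4704*e^(2*t) - 5488*e^(t) + 2401)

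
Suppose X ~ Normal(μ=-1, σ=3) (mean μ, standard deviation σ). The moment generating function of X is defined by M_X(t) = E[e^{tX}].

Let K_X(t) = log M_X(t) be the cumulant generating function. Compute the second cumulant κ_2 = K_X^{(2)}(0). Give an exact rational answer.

κ_2 = K^(2)(0) = 9

M_X(t) = e^(9*t^2/2 - t)
K_X(t) = log M_X(t) = 9*t^2/2 - t
K^(2)(t) = 9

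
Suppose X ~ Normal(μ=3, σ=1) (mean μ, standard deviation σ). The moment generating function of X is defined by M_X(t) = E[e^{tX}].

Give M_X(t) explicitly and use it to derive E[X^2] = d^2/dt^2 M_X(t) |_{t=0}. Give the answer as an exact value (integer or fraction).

M_X(t) = e^(t^2/2 + 3*t)
M′(t) = t*e^(3*t)*e^(t^2/2) + 3*e^(3*t)*e^(t^2/2)
M′′(t) = t^2*e^(3*t)*e^(t^2/2) + 6*t*e^(3*t)*e^(t^2/2) + 10*e^(3*t)*e^(t^2/2)

E[X^2] = M′′(0) = 10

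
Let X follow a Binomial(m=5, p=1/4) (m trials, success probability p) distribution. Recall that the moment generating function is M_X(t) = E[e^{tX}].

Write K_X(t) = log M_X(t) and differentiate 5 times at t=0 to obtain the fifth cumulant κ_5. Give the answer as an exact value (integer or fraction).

M_X(t) = (e^(t)/4 + 3/4)^5
K_X(t) = log M_X(t) = 5*log(e^(t)/4 + 3/4)
K′(t) = 5*e^(t)/(e^(t) + 3)
K′′(t) = 15*e^(t)/(e^(2*t) + 6*e^(t) + 9)
K′′′(t) = (-15*e^(2*t) + 45*e^(t))/(e^(3*t) + 9*e^(2*t) + 27*e^(t) + 27)
K′′′′(t) = (15*e^(3*t) - 180*e^(2*t) + 135*e^(t))/(e^(4*t) + 12*e^(3*t) + 54*e^(2*t) + 108*e^(t) + 81)
K′′′′′(t) = (-15*e^(4*t) + 495*e^(3*t) - 1485*e^(2*t) + 405*e^(t))/(e^(5*t) + 15*e^(4*t) + 90*e^(3*t) + 270*e^(2*t) + 405*e^(t) + 243)

κ_5 = K′′′′′(0) = -75/128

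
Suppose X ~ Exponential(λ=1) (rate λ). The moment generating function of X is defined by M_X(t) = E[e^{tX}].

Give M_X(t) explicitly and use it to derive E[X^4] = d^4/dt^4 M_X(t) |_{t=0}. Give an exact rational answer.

E[X^4] = M′′′′(0) = 24

M_X(t) = 1/(1 - t)
M′(t) = 1/(t^2 - 2*t + 1)
M′′(t) = -2/(t^3 - 3*t^2 + 3*t - 1)
M′′′(t) = 6/(t^4 - 4*t^3 + 6*t^2 - 4*t + 1)
M′′′′(t) = -24/(t^5 - 5*t^4 + 10*t^3 - 10*t^2 + 5*t - 1)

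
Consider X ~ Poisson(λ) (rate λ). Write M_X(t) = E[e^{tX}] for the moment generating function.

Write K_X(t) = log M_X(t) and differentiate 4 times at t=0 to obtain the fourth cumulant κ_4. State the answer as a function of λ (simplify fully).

κ_4 = K′′′′(0) = λ

M_X(t) = e^(λ*(e^(t) - 1))
K_X(t) = log M_X(t) = λ*(e^(t) - 1)
K′(t) = λ*e^(t)
K′′(t) = λ*e^(t)
K′′′(t) = λ*e^(t)
K′′′′(t) = λ*e^(t)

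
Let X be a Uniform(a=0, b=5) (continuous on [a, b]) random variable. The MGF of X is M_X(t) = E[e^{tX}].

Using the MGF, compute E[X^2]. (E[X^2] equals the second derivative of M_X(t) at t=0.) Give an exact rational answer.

M_X(t) = (e^(5*t) - 1)/(5*t)
M′(t) = (5*t*e^(5*t) - e^(5*t) + 1)/(5*t^2)
M′′(t) = (25*t^2*e^(5*t) - 10*t*e^(5*t) + 2*e^(5*t) - 2)/(5*t^3)

E[X^2] = M′′(0) = 25/3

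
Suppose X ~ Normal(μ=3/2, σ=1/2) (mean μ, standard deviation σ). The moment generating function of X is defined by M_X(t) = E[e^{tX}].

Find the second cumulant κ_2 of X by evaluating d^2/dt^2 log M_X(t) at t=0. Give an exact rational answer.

κ_2 = K^(2)(0) = 1/4

M_X(t) = e^(t^2/8 + 3*t/2)
K_X(t) = log M_X(t) = t^2/8 + 3*t/2
K^(2)(t) = 1/4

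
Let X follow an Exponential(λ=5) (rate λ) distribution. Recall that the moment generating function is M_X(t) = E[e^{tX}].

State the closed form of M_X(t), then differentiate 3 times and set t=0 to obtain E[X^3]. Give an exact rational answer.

M_X(t) = 5/(5 - t)
M^(3)(t) = 30/(t^4 - 20*t^3 + 150*t^2 - 500*t + 625)

E[X^3] = M^(3)(0) = 6/125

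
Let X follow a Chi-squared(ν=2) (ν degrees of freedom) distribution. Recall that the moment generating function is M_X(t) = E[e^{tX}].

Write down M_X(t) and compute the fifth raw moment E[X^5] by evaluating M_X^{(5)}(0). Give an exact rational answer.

E[X^5] = D^5[M](0) = 3840

M_X(t) = 1/(1 - 2*t)
D^5[M](t) = 3840/(64*t^6 - 192*t^5 + 240*t^4 - 160*t^3 + 60*t^2 - 12*t + 1)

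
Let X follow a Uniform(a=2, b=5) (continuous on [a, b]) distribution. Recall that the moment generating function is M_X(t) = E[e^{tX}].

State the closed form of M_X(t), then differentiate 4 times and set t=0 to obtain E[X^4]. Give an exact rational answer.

E[X^4] = M′′′′(0) = 1031/5

M_X(t) = (e^(5*t) - e^(2*t))/(3*t)
M′(t) = (5*t*e^(5*t) - 2*t*e^(2*t) - e^(5*t) + e^(2*t))/(3*t^2)
M′′(t) = (25*t^2*e^(5*t) - 4*t^2*e^(2*t) - 10*t*e^(5*t) + 4*t*e^(2*t) + 2*e^(5*t) - 2*e^(2*t))/(3*t^3)
M′′′(t) = (125*t^3*e^(5*t) - 8*t^3*e^(2*t) - 75*t^2*e^(5*t) + 12*t^2*e^(2*t) + 30*t*e^(5*t) - 12*t*e^(2*t) - 6*e^(5*t) + 6*e^(2*t))/(3*t^4)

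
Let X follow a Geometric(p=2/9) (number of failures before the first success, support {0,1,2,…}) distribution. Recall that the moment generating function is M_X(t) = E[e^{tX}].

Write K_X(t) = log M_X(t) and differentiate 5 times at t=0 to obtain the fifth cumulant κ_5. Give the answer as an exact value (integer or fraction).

κ_5 = d^5K/dt^5 |_{t=0} = 23940

M_X(t) = 2/(9*(1 - 7*e^(t)/9))
K_X(t) = log M_X(t) = -log(1 - 7*e^(t)/9) - 2*log(3) + log(2)
dK/dt = -7*e^(t)/(7*e^(t) - 9)
d^2K/dt^2 = 63*e^(t)/(49*e^(2*t) - 126*e^(t) + 81)
d^3K/dt^3 = (-441*e^(2*t) - 567*e^(t))/(343*e^(3*t) - 1323*e^(2*t) + 1701*e^(t) - 729)
d^4K/dt^4 = (3087*e^(3*t) + 15876*e^(2*t) + 5103*e^(t))/(2401*e^(4*t) - 12348*e^(3*t) + 23814*e^(2*t) - 20412*e^(t) + 6561)
d^5K/dt^5 = (-21609*e^(4*t) - 305613*e^(3*t) - 392931*e^(2*t) - 45927*e^(t))/(16807*e^(5*t) - 108045*e^(4*t) + 277830*e^(3*t) - 357210*e^(2*t) + 229635*e^(t) - 59049)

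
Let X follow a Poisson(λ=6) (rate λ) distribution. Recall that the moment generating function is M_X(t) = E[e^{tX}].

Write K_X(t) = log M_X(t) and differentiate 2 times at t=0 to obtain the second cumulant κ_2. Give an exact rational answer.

κ_2 = D^2[K](0) = 6

M_X(t) = e^(6*e^(t) - 6)
K_X(t) = log M_X(t) = 6*e^(t) - 6
D^2[K](t) = 6*e^(t)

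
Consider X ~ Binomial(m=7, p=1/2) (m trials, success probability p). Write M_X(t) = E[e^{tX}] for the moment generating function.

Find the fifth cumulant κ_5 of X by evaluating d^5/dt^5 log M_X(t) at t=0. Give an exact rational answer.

κ_5 = d^5K/dt^5 |_{t=0} = 0

M_X(t) = (e^(t)/2 + 1/2)^7
K_X(t) = log M_X(t) = 7*log(e^(t)/2 + 1/2)
dK/dt = 7*e^(t)/(e^(t) + 1)
d^2K/dt^2 = 7*e^(t)/(e^(2*t) + 2*e^(t) + 1)
d^3K/dt^3 = (-7*e^(2*t) + 7*e^(t))/(e^(3*t) + 3*e^(2*t) + 3*e^(t) + 1)
d^4K/dt^4 = (7*e^(3*t) - 28*e^(2*t) + 7*e^(t))/(e^(4*t) + 4*e^(3*t) + 6*e^(2*t) + 4*e^(t) + 1)
d^5K/dt^5 = (-7*e^(4*t) + 77*e^(3*t) - 77*e^(2*t) + 7*e^(t))/(e^(5*t) + 5*e^(4*t) + 10*e^(3*t) + 10*e^(2*t) + 5*e^(t) + 1)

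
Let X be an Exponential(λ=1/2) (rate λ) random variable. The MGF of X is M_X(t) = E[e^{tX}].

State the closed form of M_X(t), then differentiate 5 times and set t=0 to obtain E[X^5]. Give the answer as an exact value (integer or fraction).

E[X^5] = d^5M/dt^5 |_{t=0} = 3840

M_X(t) = 1/(2*(1/2 - t))
dM/dt = 2/(4*t^2 - 4*t + 1)
d^2M/dt^2 = -8/(8*t^3 - 12*t^2 + 6*t - 1)
d^3M/dt^3 = 48/(16*t^4 - 32*t^3 + 24*t^2 - 8*t + 1)
d^4M/dt^4 = -384/(32*t^5 - 80*t^4 + 80*t^3 - 40*t^2 + 10*t - 1)
d^5M/dt^5 = 3840/(64*t^6 - 192*t^5 + 240*t^4 - 160*t^3 + 60*t^2 - 12*t + 1)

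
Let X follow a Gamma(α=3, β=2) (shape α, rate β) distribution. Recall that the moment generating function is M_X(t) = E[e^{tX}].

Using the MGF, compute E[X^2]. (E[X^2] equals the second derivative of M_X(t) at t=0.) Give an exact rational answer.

M_X(t) = 8/(2 - t)^3
dM/dt = 24/(t^4 - 8*t^3 + 24*t^2 - 32*t + 16)
d^2M/dt^2 = -96/(t^5 - 10*t^4 + 40*t^3 - 80*t^2 + 80*t - 32)

E[X^2] = d^2M/dt^2 |_{t=0} = 3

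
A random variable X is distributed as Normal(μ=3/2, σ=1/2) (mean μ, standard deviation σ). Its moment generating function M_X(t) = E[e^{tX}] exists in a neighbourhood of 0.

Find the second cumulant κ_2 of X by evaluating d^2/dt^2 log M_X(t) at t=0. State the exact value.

κ_2 = d^2K/dt^2 |_{t=0} = 1/4

M_X(t) = e^(t^2/8 + 3*t/2)
K_X(t) = log M_X(t) = t^2/8 + 3*t/2
dK/dt = t/4 + 3/2
d^2K/dt^2 = 1/4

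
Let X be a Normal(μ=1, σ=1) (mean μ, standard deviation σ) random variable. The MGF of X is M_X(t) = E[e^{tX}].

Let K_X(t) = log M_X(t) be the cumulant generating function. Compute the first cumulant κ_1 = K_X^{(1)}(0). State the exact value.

κ_1 = K′(0) = 1

M_X(t) = e^(t^2/2 + t)
K_X(t) = log M_X(t) = t^2/2 + t
K′(t) = t + 1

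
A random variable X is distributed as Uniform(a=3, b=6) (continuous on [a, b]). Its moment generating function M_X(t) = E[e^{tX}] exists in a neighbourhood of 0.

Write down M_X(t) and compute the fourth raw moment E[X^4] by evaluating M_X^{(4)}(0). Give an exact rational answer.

M_X(t) = (e^(6*t) - e^(3*t))/(3*t)
M′(t) = (6*t*e^(6*t) - 3*t*e^(3*t) - e^(6*t) + e^(3*t))/(3*t^2)
M′′(t) = (36*t^2*e^(6*t) - 9*t^2*e^(3*t) - 12*t*e^(6*t) + 6*t*e^(3*t) + 2*e^(6*t) - 2*e^(3*t))/(3*t^3)
M′′′(t) = (72*t^3*e^(6*t) - 9*t^3*e^(3*t) - 36*t^2*e^(6*t) + 9*t^2*e^(3*t) + 12*t*e^(6*t) - 6*t*e^(3*t) - 2*e^(6*t) + 2*e^(3*t))/t^4

E[X^4] = M′′′′(0) = 2511/5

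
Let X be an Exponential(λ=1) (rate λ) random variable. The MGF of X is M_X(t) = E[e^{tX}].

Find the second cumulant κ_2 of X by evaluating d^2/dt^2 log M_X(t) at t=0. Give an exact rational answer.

M_X(t) = 1/(1 - t)
K_X(t) = log M_X(t) = -log(1 - t)
K^(2)(t) = 1/(t^2 - 2*t + 1)

κ_2 = K^(2)(0) = 1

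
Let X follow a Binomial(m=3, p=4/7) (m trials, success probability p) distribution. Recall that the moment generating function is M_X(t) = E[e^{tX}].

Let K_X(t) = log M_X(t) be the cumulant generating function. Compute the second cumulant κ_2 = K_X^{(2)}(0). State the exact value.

M_X(t) = (4*e^(t)/7 + 3/7)^3
K_X(t) = log M_X(t) = 3*log(4*e^(t)/7 + 3/7)
D^2[K](t) = 36*e^(t)/(16*e^(2*t) + 24*e^(t) + 9)

κ_2 = D^2[K](0) = 36/49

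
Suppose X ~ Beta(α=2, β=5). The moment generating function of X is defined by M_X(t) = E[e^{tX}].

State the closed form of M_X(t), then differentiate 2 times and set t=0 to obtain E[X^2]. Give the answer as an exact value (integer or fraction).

E[X^2] = M′′(0) = 3/28

M_X(t) = ₁F₁(2; 7; t)
M′(t) = 2*₁F₁(3; 8; t)/7
M′′(t) = 3*₁F₁(4; 9; t)/28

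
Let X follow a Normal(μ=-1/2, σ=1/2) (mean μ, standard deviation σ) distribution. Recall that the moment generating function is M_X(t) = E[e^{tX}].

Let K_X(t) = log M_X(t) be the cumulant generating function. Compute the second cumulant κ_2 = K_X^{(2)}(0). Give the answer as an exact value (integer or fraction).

κ_2 = D^2[K](0) = 1/4

M_X(t) = e^(t^2/8 - t/2)
K_X(t) = log M_X(t) = t^2/8 - t/2
D^2[K](t) = 1/4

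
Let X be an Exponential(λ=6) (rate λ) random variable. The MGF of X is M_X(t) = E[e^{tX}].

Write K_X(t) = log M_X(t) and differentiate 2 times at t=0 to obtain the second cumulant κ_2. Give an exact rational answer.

M_X(t) = 6/(6 - t)
K_X(t) = log M_X(t) = -log(6 - t) + log(6)
K′(t) = -1/(t - 6)
K′′(t) = 1/(t^2 - 12*t + 36)

κ_2 = K′′(0) = 1/36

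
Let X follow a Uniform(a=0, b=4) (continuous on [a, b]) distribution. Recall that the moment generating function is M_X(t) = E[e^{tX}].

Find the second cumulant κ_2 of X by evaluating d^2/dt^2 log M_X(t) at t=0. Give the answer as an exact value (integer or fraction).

κ_2 = K^(2)(0) = 4/3

M_X(t) = (e^(4*t) - 1)/(4*t)
K_X(t) = log M_X(t) = -log(t) + log(e^(4*t) - 1) - 2*log(2)
K^(2)(t) = (-16*t^2*e^(4*t) + e^(8*t) - 2*e^(4*t) + 1)/(t^2*e^(8*t) - 2*t^2*e^(4*t) + t^2)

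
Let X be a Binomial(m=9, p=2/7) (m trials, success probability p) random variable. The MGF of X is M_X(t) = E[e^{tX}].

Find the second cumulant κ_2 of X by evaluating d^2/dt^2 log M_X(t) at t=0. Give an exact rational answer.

κ_2 = d^2K/dt^2 |_{t=0} = 90/49

M_X(t) = (2*e^(t)/7 + 5/7)^9
K_X(t) = log M_X(t) = 9*log(2*e^(t)/7 + 5/7)
dK/dt = 18*e^(t)/(2*e^(t) + 5)
d^2K/dt^2 = 90*e^(t)/(4*e^(2*t) + 20*e^(t) + 25)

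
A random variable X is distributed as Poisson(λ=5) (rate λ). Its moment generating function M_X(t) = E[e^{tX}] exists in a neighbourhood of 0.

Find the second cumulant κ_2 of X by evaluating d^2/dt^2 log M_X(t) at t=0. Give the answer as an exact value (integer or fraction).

M_X(t) = e^(5*e^(t) - 5)
K_X(t) = log M_X(t) = 5*e^(t) - 5
K′(t) = 5*e^(t)
K′′(t) = 5*e^(t)

κ_2 = K′′(0) = 5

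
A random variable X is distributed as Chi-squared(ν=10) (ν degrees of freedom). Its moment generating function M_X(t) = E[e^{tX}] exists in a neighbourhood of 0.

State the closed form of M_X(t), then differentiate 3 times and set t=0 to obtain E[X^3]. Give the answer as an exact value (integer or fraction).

E[X^3] = M′′′(0) = 1680

M_X(t) = (1 - 2*t)^(-5)
M′(t) = 10/(64*t^6 - 192*t^5 + 240*t^4 - 160*t^3 + 60*t^2 - 12*t + 1)
M′′(t) = -120/(128*t^7 - 448*t^6 + 672*t^5 - 560*t^4 + 280*t^3 - 84*t^2 + 14*t - 1)
M′′′(t) = 1680/(256*t^8 - 1024*t^7 + 1792*t^6 - 1792*t^5 + 1120*t^4 - 448*t^3 + 112*t^2 - 16*t + 1)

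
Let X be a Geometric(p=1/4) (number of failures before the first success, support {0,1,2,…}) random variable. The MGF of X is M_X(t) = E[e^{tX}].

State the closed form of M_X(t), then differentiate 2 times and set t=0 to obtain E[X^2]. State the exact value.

M_X(t) = 1/(4*(1 - 3*e^(t)/4))
M^(2)(t) = (-9*e^(2*t) - 12*e^(t))/(27*e^(3*t) - 108*e^(2*t) + 144*e^(t) - 64)

E[X^2] = M^(2)(0) = 21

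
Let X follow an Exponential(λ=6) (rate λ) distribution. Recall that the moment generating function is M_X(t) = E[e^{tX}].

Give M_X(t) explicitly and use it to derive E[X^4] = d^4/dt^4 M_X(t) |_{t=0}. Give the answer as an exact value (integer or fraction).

E[X^4] = M^(4)(0) = 1/54

M_X(t) = 6/(6 - t)
M^(4)(t) = -144/(t^5 - 30*t^4 + 360*t^3 - 2160*t^2 + 6480*t - 7776)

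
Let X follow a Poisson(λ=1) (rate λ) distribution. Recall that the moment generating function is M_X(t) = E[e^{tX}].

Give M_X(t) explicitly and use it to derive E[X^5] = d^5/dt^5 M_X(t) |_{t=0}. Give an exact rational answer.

E[X^5] = d^5M/dt^5 |_{t=0} = 52

M_X(t) = e^(e^(t) - 1)
dM/dt = e^(-1)*e^(t)*e^(e^(t))
d^2M/dt^2 = (e^(2*t)*e^(e^(t)) + e^(t)*e^(e^(t)))*e^(-1)
d^3M/dt^3 = (e^(3*t)*e^(e^(t)) + 3*e^(2*t)*e^(e^(t)) + e^(t)*e^(e^(t)))*e^(-1)
d^4M/dt^4 = (e^(4*t)*e^(e^(t)) + 6*e^(3*t)*e^(e^(t)) + 7*e^(2*t)*e^(e^(t)) + e^(t)*e^(e^(t)))*e^(-1)
d^5M/dt^5 = (e^(5*t)*e^(e^(t)) + 10*e^(4*t)*e^(e^(t)) + 25*e^(3*t)*e^(e^(t)) + 15*e^(2*t)*e^(e^(t)) + e^(t)*e^(e^(t)))*e^(-1)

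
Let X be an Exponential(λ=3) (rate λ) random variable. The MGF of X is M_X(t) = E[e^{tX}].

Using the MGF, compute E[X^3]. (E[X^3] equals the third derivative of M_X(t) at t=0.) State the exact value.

M_X(t) = 3/(3 - t)
D^3[M](t) = 18/(t^4 - 12*t^3 + 54*t^2 - 108*t + 81)

E[X^3] = D^3[M](0) = 2/9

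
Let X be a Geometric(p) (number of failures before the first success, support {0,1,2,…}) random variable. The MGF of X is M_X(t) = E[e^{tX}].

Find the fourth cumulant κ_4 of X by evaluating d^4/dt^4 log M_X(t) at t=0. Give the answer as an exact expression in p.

M_X(t) = p/(-(1 - p)*e^(t) + 1)
K_X(t) = log M_X(t) = log(p) - log(-(1 - p)*e^(t) + 1)
K′(t) = (-p*e^(t) + e^(t))/(p*e^(t) - e^(t) + 1)
K′′(t) = (-p*e^(t) + e^(t))/(p^2*e^(2*t) - 2*p*e^(2*t) + 2*p*e^(t) + e^(2*t) - 2*e^(t) + 1)

κ_4 = K′′′′(0) = (-p^3 + 7*p^2 - 12*p + 6)/p^4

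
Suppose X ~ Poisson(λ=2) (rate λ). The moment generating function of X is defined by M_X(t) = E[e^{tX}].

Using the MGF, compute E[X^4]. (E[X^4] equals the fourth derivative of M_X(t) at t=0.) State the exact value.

E[X^4] = M′′′′(0) = 94

M_X(t) = e^(2*e^(t) - 2)
M′(t) = 2*e^(-2)*e^(t)*e^(2*e^(t))
M′′(t) = (4*e^(2*t)*e^(2*e^(t)) + 2*e^(t)*e^(2*e^(t)))*e^(-2)
M′′′(t) = (8*e^(3*t)*e^(2*e^(t)) + 12*e^(2*t)*e^(2*e^(t)) + 2*e^(t)*e^(2*e^(t)))*e^(-2)
M′′′′(t) = (16*e^(4*t)*e^(2*e^(t)) + 48*e^(3*t)*e^(2*e^(t)) + 28*e^(2*t)*e^(2*e^(t)) + 2*e^(t)*e^(2*e^(t)))*e^(-2)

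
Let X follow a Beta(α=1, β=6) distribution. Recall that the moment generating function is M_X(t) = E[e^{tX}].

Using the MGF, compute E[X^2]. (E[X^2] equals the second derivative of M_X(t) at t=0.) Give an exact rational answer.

E[X^2] = d^2M/dt^2 |_{t=0} = 1/28

M_X(t) = ₁F₁(1; 7; t)
dM/dt = ₁F₁(2; 8; t)/7
d^2M/dt^2 = ₁F₁(3; 9; t)/28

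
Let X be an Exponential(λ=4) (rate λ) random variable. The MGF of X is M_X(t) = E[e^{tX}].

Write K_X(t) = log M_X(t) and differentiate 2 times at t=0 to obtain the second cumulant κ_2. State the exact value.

M_X(t) = 4/(4 - t)
K_X(t) = log M_X(t) = -log(4 - t) + 2*log(2)
dK/dt = -1/(t - 4)
d^2K/dt^2 = 1/(t^2 - 8*t + 16)

κ_2 = d^2K/dt^2 |_{t=0} = 1/16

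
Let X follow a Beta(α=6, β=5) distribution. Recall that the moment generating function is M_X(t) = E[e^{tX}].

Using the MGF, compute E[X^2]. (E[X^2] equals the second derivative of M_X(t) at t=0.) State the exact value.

E[X^2] = D^2[M](0) = 7/22

M_X(t) = ₁F₁(6; 11; t)
D^2[M](t) = 7*₁F₁(8; 13; t)/22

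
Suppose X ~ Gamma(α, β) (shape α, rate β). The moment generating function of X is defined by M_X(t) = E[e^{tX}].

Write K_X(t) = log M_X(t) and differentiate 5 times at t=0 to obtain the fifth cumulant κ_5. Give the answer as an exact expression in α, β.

κ_5 = D^5[K](0) = 24*α/β^5

M_X(t) = (β/(β - t))^α
K_X(t) = log M_X(t) = α*(log(β) - log(β - t))
D^5[K](t) = -24*α/(-β^5 + 5*β^4*t - 10*β^3*t^2 + 10*β^2*t^3 - 5*β*t^4 + t^5)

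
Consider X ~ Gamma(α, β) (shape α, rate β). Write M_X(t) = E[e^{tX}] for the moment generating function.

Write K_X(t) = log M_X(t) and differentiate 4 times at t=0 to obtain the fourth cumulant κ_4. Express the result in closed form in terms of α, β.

M_X(t) = (β/(β - t))^α
K_X(t) = log M_X(t) = α*(log(β) - log(β - t))
dK/dt = -α/(-β + t)
d^2K/dt^2 = α/(β^2 - 2*β*t + t^2)
d^3K/dt^3 = -2*α/(-β^3 + 3*β^2*t - 3*β*t^2 + t^3)
d^4K/dt^4 = 6*α/(β^4 - 4*β^3*t + 6*β^2*t^2 - 4*β*t^3 + t^4)

κ_4 = d^4K/dt^4 |_{t=0} = 6*α/β^4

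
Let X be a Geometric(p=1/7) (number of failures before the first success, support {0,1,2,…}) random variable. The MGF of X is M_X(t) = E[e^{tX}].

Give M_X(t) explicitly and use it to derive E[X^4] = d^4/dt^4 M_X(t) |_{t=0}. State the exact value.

M_X(t) = 1/(7*(1 - 6*e^(t)/7))
D^4[M](t) = (-1296*e^(4*t) - 16632*e^(3*t) - 19404*e^(2*t) - 2058*e^(t))/(7776*e^(5*t) - 45360*e^(4*t) + 105840*e^(3*t) - 123480*e^(2*t) + 72030*e^(t) - 16807)

E[X^4] = D^4[M](0) = 39390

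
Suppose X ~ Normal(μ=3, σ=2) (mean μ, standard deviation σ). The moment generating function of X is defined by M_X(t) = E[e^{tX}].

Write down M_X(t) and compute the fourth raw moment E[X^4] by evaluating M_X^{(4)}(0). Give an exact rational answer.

M_X(t) = e^(2*t^2 + 3*t)
dM/dt = 4*t*e^(3*t)*e^(2*t^2) + 3*e^(3*t)*e^(2*t^2)
d^2M/dt^2 = 16*t^2*e^(3*t)*e^(2*t^2) + 24*t*e^(3*t)*e^(2*t^2) + 13*e^(3*t)*e^(2*t^2)
d^3M/dt^3 = 64*t^3*e^(3*t)*e^(2*t^2) + 144*t^2*e^(3*t)*e^(2*t^2) + 156*t*e^(3*t)*e^(2*t^2) + 63*e^(3*t)*e^(2*t^2)
d^4M/dt^4 = 256*t^4*e^(3*t)*e^(2*t^2) + 768*t^3*e^(3*t)*e^(2*t^2) + 1248*t^2*e^(3*t)*e^(2*t^2) + 1008*t*e^(3*t)*e^(2*t^2) + 345*e^(3*t)*e^(2*t^2)

E[X^4] = d^4M/dt^4 |_{t=0} = 345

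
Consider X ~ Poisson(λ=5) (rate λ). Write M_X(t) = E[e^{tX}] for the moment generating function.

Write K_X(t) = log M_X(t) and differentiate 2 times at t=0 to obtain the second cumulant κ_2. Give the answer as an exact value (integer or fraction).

κ_2 = K^(2)(0) = 5

M_X(t) = e^(5*e^(t) - 5)
K_X(t) = log M_X(t) = 5*e^(t) - 5
K^(2)(t) = 5*e^(t)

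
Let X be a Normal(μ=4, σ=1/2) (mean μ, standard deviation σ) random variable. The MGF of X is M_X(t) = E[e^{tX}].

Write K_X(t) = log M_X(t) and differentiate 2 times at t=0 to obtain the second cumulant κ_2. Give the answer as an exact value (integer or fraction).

κ_2 = K^(2)(0) = 1/4

M_X(t) = e^(t^2/8 + 4*t)
K_X(t) = log M_X(t) = t^2/8 + 4*t
K^(2)(t) = 1/4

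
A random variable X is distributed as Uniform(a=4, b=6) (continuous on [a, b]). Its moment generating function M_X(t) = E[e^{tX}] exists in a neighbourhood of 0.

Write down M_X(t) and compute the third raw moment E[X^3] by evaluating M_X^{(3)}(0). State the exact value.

M_X(t) = (e^(6*t) - e^(4*t))/(2*t)
M^(3)(t) = (108*t^3*e^(6*t) - 32*t^3*e^(4*t) - 54*t^2*e^(6*t) + 24*t^2*e^(4*t) + 18*t*e^(6*t) - 12*t*e^(4*t) - 3*e^(6*t) + 3*e^(4*t))/t^4

E[X^3] = M^(3)(0) = 130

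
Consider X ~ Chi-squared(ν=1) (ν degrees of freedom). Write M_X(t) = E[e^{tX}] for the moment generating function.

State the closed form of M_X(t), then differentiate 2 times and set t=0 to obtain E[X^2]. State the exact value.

M_X(t) = 1/√(1 - 2*t)
M′(t) = -1/(2*t*√(1 - 2*t) - √(1 - 2*t))
M′′(t) = 3/(4*t^2*√(1 - 2*t) - 4*t*√(1 - 2*t) + √(1 - 2*t))

E[X^2] = M′′(0) = 3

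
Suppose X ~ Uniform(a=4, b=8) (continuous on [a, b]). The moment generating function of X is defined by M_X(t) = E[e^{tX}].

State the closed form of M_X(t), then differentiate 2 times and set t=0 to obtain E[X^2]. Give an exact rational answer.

M_X(t) = (e^(8*t) - e^(4*t))/(4*t)
M′(t) = (8*t*e^(8*t) - 4*t*e^(4*t) - e^(8*t) + e^(4*t))/(4*t^2)
M′′(t) = (32*t^2*e^(8*t) - 8*t^2*e^(4*t) - 8*t*e^(8*t) + 4*t*e^(4*t) + e^(8*t) - e^(4*t))/(2*t^3)

E[X^2] = M′′(0) = 112/3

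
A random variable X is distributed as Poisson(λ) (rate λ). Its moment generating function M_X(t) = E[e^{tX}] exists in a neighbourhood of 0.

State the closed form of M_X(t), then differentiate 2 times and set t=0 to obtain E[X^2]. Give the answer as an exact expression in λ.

E[X^2] = M′′(0) = λ*(λ + 1)

M_X(t) = e^(λ*(e^(t) - 1))
M′(t) = λ*e^(-λ)*e^(t)*e^(λ*e^(t))
M′′(t) = (λ^2*e^(2*t)*e^(λ*e^(t)) + λ*e^(t)*e^(λ*e^(t)))*e^(-λ)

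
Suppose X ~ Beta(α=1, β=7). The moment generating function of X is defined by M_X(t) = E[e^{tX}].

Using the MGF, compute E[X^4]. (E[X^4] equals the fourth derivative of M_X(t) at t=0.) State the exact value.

E[X^4] = D^4[M](0) = 1/330

M_X(t) = ₁F₁(1; 8; t)
D^4[M](t) = ₁F₁(5; 12; t)/330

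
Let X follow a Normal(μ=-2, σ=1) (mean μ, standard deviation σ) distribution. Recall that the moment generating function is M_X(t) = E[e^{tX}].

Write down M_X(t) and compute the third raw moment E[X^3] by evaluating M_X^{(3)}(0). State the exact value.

E[X^3] = d^3M/dt^3 |_{t=0} = -14

M_X(t) = e^(t^2/2 - 2*t)
dM/dt = t*e^(-2*t)*e^(t^2/2) - 2*e^(-2*t)*e^(t^2/2)
d^2M/dt^2 = (t^2*e^(t^2/2) - 4*t*e^(t^2/2) + 5*e^(t^2/2))*e^(-2*t)
d^3M/dt^3 = (t^3*e^(t^2/2) - 6*t^2*e^(t^2/2) + 15*t*e^(t^2/2) - 14*e^(t^2/2))*e^(-2*t)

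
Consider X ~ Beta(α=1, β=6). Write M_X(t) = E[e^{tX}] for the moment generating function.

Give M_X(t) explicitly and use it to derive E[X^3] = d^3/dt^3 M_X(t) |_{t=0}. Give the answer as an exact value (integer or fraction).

E[X^3] = D^3[M](0) = 1/84

M_X(t) = ₁F₁(1; 7; t)
D^3[M](t) = ₁F₁(4; 10; t)/84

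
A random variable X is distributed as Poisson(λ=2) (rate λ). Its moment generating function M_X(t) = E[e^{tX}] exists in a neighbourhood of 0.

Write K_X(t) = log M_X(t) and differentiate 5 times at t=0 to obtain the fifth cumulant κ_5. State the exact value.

M_X(t) = e^(2*e^(t) - 2)
K_X(t) = log M_X(t) = 2*e^(t) - 2
D^5[K](t) = 2*e^(t)

κ_5 = D^5[K](0) = 2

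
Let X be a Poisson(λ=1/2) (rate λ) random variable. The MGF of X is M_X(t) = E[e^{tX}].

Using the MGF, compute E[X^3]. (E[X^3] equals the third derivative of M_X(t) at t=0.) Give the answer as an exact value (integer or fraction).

E[X^3] = D^3[M](0) = 11/8

M_X(t) = e^(e^(t)/2 - 1/2)
D^3[M](t) = (e^(3*t)*e^(e^(t)/2) + 6*e^(2*t)*e^(e^(t)/2) + 4*e^(t)*e^(e^(t)/2))*e^(-1/2)/8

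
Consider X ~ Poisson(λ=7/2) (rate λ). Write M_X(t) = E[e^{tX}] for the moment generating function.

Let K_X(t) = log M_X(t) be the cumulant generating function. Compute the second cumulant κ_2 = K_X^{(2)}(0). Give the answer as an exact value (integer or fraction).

κ_2 = D^2[K](0) = 7/2

M_X(t) = e^(7*e^(t)/2 - 7/2)
K_X(t) = log M_X(t) = 7*e^(t)/2 - 7/2
D^2[K](t) = 7*e^(t)/2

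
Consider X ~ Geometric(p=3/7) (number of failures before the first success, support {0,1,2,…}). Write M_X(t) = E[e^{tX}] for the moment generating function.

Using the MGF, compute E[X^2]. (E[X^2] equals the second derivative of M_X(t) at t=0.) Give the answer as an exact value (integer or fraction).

M_X(t) = 3/(7*(1 - 4*e^(t)/7))
D^2[M](t) = (-48*e^(2*t) - 84*e^(t))/(64*e^(3*t) - 336*e^(2*t) + 588*e^(t) - 343)

E[X^2] = D^2[M](0) = 44/9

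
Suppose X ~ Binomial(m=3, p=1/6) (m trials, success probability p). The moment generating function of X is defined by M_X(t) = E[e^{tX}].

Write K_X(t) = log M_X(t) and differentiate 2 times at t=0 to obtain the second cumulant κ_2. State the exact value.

M_X(t) = (e^(t)/6 + 5/6)^3
K_X(t) = log M_X(t) = 3*log(e^(t)/6 + 5/6)
dK/dt = 3*e^(t)/(e^(t) + 5)
d^2K/dt^2 = 15*e^(t)/(e^(2*t) + 10*e^(t) + 25)

κ_2 = d^2K/dt^2 |_{t=0} = 5/12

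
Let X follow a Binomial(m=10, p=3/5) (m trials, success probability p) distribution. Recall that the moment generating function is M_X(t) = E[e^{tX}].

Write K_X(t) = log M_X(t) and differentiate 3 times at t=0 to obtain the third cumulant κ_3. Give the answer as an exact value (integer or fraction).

M_X(t) = (3*e^(t)/5 + 2/5)^10
K_X(t) = log M_X(t) = 10*log(3*e^(t)/5 + 2/5)
D^3[K](t) = (-180*e^(2*t) + 120*e^(t))/(27*e^(3*t) + 54*e^(2*t) + 36*e^(t) + 8)

κ_3 = D^3[K](0) = -12/25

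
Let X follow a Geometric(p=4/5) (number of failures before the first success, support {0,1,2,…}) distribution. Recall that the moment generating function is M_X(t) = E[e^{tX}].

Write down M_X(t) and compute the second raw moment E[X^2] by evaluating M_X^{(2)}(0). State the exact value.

E[X^2] = M^(2)(0) = 3/8

M_X(t) = 4/(5*(1 - e^(t)/5))
M^(2)(t) = (-4*e^(2*t) - 20*e^(t))/(e^(3*t) - 15*e^(2*t) + 75*e^(t) - 125)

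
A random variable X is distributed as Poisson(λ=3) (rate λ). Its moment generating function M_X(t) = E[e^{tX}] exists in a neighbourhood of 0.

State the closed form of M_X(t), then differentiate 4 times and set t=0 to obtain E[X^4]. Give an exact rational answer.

E[X^4] = d^4M/dt^4 |_{t=0} = 309

M_X(t) = e^(3*e^(t) - 3)
dM/dt = 3*e^(-3)*e^(t)*e^(3*e^(t))
d^2M/dt^2 = (9*e^(2*t)*e^(3*e^(t)) + 3*e^(t)*e^(3*e^(t)))*e^(-3)
d^3M/dt^3 = (27*e^(3*t)*e^(3*e^(t)) + 27*e^(2*t)*e^(3*e^(t)) + 3*e^(t)*e^(3*e^(t)))*e^(-3)
d^4M/dt^4 = (81*e^(4*t)*e^(3*e^(t)) + 162*e^(3*t)*e^(3*e^(t)) + 63*e^(2*t)*e^(3*e^(t)) + 3*e^(t)*e^(3*e^(t)))*e^(-3)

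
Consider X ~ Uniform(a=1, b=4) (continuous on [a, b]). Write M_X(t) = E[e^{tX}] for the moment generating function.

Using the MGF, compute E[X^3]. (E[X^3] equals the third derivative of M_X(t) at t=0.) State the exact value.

E[X^3] = d^3M/dt^3 |_{t=0} = 85/4

M_X(t) = (e^(4*t) - e^(t))/(3*t)
dM/dt = (4*t*e^(4*t) - t*e^(t) - e^(4*t) + e^(t))/(3*t^2)
d^2M/dt^2 = (16*t^2*e^(4*t) - t^2*e^(t) - 8*t*e^(4*t) + 2*t*e^(t) + 2*e^(4*t) - 2*e^(t))/(3*t^3)
d^3M/dt^3 = (64*t^3*e^(4*t) - t^3*e^(t) - 48*t^2*e^(4*t) + 3*t^2*e^(t) + 24*t*e^(4*t) - 6*t*e^(t) - 6*e^(4*t) + 6*e^(t))/(3*t^4)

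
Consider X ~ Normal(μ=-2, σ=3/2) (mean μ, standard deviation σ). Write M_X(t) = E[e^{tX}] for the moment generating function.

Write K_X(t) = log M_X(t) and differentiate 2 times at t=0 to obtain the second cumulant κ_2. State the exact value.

M_X(t) = e^(9*t^2/8 - 2*t)
K_X(t) = log M_X(t) = 9*t^2/8 - 2*t
dK/dt = 9*t/4 - 2
d^2K/dt^2 = 9/4

κ_2 = d^2K/dt^2 |_{t=0} = 9/4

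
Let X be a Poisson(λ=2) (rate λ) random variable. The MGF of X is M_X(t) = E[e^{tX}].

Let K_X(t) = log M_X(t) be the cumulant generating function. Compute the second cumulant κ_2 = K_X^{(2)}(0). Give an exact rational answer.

M_X(t) = e^(2*e^(t) - 2)
K_X(t) = log M_X(t) = 2*e^(t) - 2
D^2[K](t) = 2*e^(t)

κ_2 = D^2[K](0) = 2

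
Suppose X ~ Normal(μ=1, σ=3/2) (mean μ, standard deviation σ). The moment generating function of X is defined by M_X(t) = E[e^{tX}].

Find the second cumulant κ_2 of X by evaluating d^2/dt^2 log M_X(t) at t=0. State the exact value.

κ_2 = K′′(0) = 9/4

M_X(t) = e^(9*t^2/8 + t)
K_X(t) = log M_X(t) = 9*t^2/8 + t
K′(t) = 9*t/4 + 1
K′′(t) = 9/4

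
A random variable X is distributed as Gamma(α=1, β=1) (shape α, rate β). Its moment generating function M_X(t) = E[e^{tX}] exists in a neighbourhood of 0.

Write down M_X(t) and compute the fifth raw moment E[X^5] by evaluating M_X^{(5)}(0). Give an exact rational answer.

E[X^5] = D^5[M](0) = 120

M_X(t) = 1/(1 - t)
D^5[M](t) = 120/(t^6 - 6*t^5 + 15*t^4 - 20*t^3 + 15*t^2 - 6*t + 1)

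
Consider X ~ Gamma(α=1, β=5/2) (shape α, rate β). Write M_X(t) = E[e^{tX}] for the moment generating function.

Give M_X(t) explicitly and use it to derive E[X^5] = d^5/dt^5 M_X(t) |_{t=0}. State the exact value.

E[X^5] = M′′′′′(0) = 768/625

M_X(t) = 5/(2*(5/2 - t))
M′(t) = 10/(4*t^2 - 20*t + 25)
M′′(t) = -40/(8*t^3 - 60*t^2 + 150*t - 125)
M′′′(t) = 240/(16*t^4 - 160*t^3 + 600*t^2 - 1000*t + 625)
M′′′′(t) = -1920/(32*t^5 - 400*t^4 + 2000*t^3 - 5000*t^2 + 6250*t - 3125)
M′′′′′(t) = 19200/(64*t^6 - 960*t^5 + 6000*t^4 - 20000*t^3 + 37500*t^2 - 37500*t + 15625)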